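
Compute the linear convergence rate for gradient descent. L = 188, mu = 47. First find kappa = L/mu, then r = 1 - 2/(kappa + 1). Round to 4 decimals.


Step 1: Compute the condition number.
kappa = L/mu = 188/47 = 4.0
Step 2: Compute the convergence rate.
r = 1 - 2/(kappa + 1) = 1 - 2*mu/(L + mu) = (L - mu)/(L + mu) = 141/235 = 0.6


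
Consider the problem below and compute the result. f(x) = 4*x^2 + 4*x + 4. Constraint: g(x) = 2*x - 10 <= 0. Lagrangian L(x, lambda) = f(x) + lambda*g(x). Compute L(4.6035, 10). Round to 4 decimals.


Step 1: Evaluate f(x).
f(4.6035) = 4*4.6035^2 + 4*4.6035 + 4 = 107.1828
Step 2: Evaluate g(x).
g(4.6035) = 2*4.6035 - 10 = -0.793
Step 3: Compute Lagrangian.
L = 107.1828 + 10*-0.793 = 99.2528


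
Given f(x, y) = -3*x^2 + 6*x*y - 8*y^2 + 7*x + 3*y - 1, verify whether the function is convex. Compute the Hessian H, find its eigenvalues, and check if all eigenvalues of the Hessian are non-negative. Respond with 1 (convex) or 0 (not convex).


The Hessian of f(x,y) = -3*x^2 + 6*x*y - 8*y^2 + 7*x + 3*y - 1 is:
H = [[-6, 6], [6, -16]]
Trace = -6 - 16 = -22
Determinant = -6*-16 - (6)^2 = 60
Discriminant = (-22)^2 - 4*60 = 244.0
Eigenvalues: lambda_1 = -18.8102, lambda_2 = -3.1898
The function is not convex.

0


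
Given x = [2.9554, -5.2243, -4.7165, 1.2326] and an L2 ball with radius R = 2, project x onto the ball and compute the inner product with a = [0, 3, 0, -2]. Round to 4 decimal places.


Step 1: Compute ||x|| (intermediates to 6 decimals).
||x|| = sqrt(2.9554^2 + (-5.2243)^2 + (-4.7165)^2 + 1.2326^2) = 7.732553
Step 2: Project.
Since ||x|| > R, scale = R/||x|| = 2/7.732553 = 0.258647, proj(x) = scale * x
proj(x) = [0.764405, -1.35125, -1.219909, 0.318808]
Step 3: Dot product.
a^T * proj(x) = 0*0.764405 + 3*(-1.35125) + 0*(-1.219909) - 2*0.318808 = -4.6914


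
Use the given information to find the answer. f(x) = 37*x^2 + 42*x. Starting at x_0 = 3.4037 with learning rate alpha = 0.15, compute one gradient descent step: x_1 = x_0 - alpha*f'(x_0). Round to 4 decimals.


We compute the gradient at x_0 and apply the update.
f'(x) = 74*x + 42
f'(3.4037) = 74*3.4037 + 42 = 293.8738
x_1 = 3.4037 - 0.15*293.8738 = -40.6774


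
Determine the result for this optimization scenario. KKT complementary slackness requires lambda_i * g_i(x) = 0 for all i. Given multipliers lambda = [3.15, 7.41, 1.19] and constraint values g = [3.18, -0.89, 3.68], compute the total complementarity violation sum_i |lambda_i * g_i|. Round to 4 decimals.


KKT complementary slackness check:
lambda_1 * g_1 = 3.15 * 3.18 = 10.017
lambda_2 * g_2 = 7.41 * -0.89 = -6.5949
lambda_3 * g_3 = 1.19 * 3.68 = 4.3792
Total violation = 10.017 + 6.5949 + 4.3792 = 20.9911


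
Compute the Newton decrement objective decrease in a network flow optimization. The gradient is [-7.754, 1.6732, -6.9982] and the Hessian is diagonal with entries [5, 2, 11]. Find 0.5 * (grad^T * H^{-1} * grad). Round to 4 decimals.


Step 1: H is diagonal, so H^(-1) * g = [-1.5508, 0.8366, -0.6362].
Step 2: g^T H^(-1) g = sum_i g_i^2 / H_ii
  = (-7.754)^2/5 + (1.6732)^2/2 + (-6.9982)^2/11
  = 12.0249 + 1.3998 + 4.4523 = 17.877
Step 3: Objective decrease = 0.5 * g^T H^(-1) g = 8.9385


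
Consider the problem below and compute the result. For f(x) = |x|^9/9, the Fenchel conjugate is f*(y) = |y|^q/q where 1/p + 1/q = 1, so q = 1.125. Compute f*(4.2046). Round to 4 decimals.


The conjugate exponent q satisfies 1/p + 1/q = 1.
p = 9, so q = 9/(9 - 1) = 1.125
|y|^q = 4.2046^1.125 = 5.0314
f*(4.2046) = 5.0314 / 1.125 = 4.4724


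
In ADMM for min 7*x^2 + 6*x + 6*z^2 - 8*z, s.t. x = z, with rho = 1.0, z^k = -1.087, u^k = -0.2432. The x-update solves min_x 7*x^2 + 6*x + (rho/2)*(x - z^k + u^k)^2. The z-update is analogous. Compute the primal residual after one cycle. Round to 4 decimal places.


ADMM iteration with rho = 1.0, z^k = -1.087, u^k = -0.2432
Step 1: x-update.
Minimize 7*x^2 + 6*x + (1.0/2)*(x + 1.087 - 0.2432)^2
FOC: (2*7 + 1.0)*x = -6 + 1.0*(-1.087 + 0.2432)
x^{k+1} = -0.4563
Step 2: z-update.
Minimize 6*z^2 - 8*z + (1.0/2)*(-0.4563 - z - 0.2432)^2
FOC: (2*6 + 1.0)*z = 8 + 1.0*(-0.4563 - 0.2432)
z^{k+1} = 0.5616
Step 3: u-update.
u^{k+1} = -0.2432 - 0.4563 - 0.5616 = -1.261
Step 4: Primal residual = |-0.4563 - 0.5616| = 1.0178


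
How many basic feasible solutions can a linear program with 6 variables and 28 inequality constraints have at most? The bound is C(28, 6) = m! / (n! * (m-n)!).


Each vertex corresponds to some choice of n active constraints out of m, so the number of vertices is at most C(m, n) = m! / (n!(m-n)!).
m = 28, n = 6
Numerator: 28 * 27 * 26 * 25 * 24 * 23
Denominator: 6! = 720
C(28, 6) = 376740


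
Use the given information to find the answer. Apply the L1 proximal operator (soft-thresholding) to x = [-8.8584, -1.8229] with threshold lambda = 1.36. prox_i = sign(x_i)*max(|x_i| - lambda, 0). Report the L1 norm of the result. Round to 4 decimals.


Soft-thresholding with lambda = 1.36:
prox(-8.8584) = sign(-8.8584)*max(|-8.8584| - 1.36, 0) = -7.4984
prox(-1.8229) = sign(-1.8229)*max(|-1.8229| - 1.36, 0) = -0.4629
prox(x) = [-7.4984, -0.4629]
||prox(x)||_1 = 7.4984 + 0.4629 = 7.9613


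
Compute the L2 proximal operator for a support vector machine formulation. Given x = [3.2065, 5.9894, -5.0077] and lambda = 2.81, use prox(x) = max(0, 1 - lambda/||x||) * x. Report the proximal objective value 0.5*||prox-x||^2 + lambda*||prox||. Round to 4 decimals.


Step 1: Compute ||x||.
||x|| = 8.4399
Step 2: Compute scaling factor.
scale = max(0, 1 - 2.81/8.4399) = 0.6671
Step 3: prox(x) = [2.1389, 3.9953, -3.3404]
||prox(x)|| = 5.6299
Step 4: Proximal objective.
0.5*||prox-x||^2 = 3.9481
lambda*||prox|| = 15.82
Total = 19.768


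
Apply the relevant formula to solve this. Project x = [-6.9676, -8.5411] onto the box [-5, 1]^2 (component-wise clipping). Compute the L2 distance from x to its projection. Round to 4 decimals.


Project each component onto [-5, 1].
clip(-6.9676) = -5.0, clip(-8.5411) = -5.0
Projection = [-5.0, -5.0]
Squared diffs: [3.8714, 12.5394]
Distance = sqrt(16.4108) = 4.051


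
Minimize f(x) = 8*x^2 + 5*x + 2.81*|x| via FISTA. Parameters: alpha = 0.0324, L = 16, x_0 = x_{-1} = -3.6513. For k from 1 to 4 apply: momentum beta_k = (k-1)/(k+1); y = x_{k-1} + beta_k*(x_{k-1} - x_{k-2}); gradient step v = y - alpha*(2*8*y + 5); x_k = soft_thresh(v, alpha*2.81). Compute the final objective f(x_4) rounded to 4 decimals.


FISTA on f(x) = 8*x^2 + 5*x + 2.81*|x|
L = 16, alpha = 0.0324
Iteration 1: beta = 0.0, y = -3.6513 + 0.0*(-3.6513 + 3.6513) = -3.6513
  grad(y) = -53.4208, v = y - alpha*grad = -1.9205
  prox(v) = soft_thresh(-1.9205, 0.091) = -1.8294
Iteration 2: beta = 0.3333, y = -1.8294 + 0.3333*(-1.8294 + 3.6513) = -1.2221
  grad(y) = -14.5541, v = y - alpha*grad = -0.7506
  prox(v) = soft_thresh(-0.7506, 0.091) = -0.6595
Iteration 3: beta = 0.5, y = -0.6595 + 0.5*(-0.6595 + 1.8294) = -0.0746
  grad(y) = 3.8066, v = y - alpha*grad = -0.1979
  prox(v) = soft_thresh(-0.1979, 0.091) = -0.1069
Iteration 4: beta = 0.6, y = -0.1069 + 0.6*(-0.1069 + 0.6595) = 0.2247
  grad(y) = 8.5954, v = y - alpha*grad = -0.0538
  prox(v) = soft_thresh(-0.0538, 0.091) = 0.0
f(x_4) = 8*0.0^2 + 5*0.0 + 2.81*|0.0| = 0.0


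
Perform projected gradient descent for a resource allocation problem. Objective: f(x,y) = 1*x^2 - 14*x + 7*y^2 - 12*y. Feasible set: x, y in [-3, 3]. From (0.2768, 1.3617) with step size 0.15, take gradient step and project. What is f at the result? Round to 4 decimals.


Step 1: Compute gradient at (0.2768, 1.3617).
grad_x = 2*1*0.2768 - 14 = -13.4464
grad_y = 2*7*1.3617 - 12 = 7.0638
Step 2: Gradient step.
x_raw = 0.2768 - 0.15*-13.4464 = 2.2938
y_raw = 1.3617 - 0.15*7.0638 = 0.3021
Step 3: Project onto [-3, 3].
x_proj = clip(2.2938) = 2.2938
y_proj = clip(0.3021) = 0.3021
Step 4: Evaluate f.
f(2.2938, 0.3021) = -29.8379


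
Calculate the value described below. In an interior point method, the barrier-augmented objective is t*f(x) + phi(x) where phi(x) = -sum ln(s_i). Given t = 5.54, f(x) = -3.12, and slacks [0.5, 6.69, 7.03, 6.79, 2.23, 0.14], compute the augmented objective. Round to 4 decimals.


Step 1: Compute log-barrier.
ln values: [-0.6931, 1.9006, 1.9502, 1.9155, 0.802, -1.9661]
phi = -(-0.6931 + 1.9006 + 1.9502 + 1.9155 + 0.802 - 1.9661) = -3.909
Step 2: Compute augmented objective.
t*f(x) = 5.54*-3.12 = -17.2848
Total = -17.2848 - 3.909 = -21.1938


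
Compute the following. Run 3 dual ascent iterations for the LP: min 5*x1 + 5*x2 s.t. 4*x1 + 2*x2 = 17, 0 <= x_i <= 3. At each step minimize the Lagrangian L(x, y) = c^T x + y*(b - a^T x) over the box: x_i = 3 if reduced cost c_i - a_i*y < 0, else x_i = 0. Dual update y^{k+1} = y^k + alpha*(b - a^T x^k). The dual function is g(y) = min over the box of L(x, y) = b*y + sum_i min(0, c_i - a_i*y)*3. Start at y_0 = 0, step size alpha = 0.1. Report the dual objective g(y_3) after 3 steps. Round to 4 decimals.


Dual ascent for LP: min 5*x1 + 5*x2, 4*x1 + 2*x2 = 17, 0 <= x_i <= 3
Step 1: y^k = 0.0, reduced costs: (5.0, 5.0)
  x^k = (0.0, 0.0), subgradient = b - a^T x = 17.0
  y^{k+1} = 0.0 + 0.1*17.0 = 1.7
Step 2: y^k = 1.7, reduced costs: (-1.8, 1.6)
  x^k = (3.0, 0.0), subgradient = b - a^T x = 5.0
  y^{k+1} = 1.7 + 0.1*5.0 = 2.2
Step 3: y^k = 2.2, reduced costs: (-3.8, 0.6)
  x^k = (3.0, 0.0), subgradient = b - a^T x = 5.0
  y^{k+1} = 2.2 + 0.1*5.0 = 2.7
Dual objective at y_3 = 2.7: reduced costs (-5.8, -0.4), box minimizer x = (3.0, 3.0)
g(y_3) = b*y + (c1 - a1*y)*x1 + (c2 - a2*y)*x2 = 17*2.7 + (-5.8)*3.0 + (-0.4)*3.0 = 45.9 - 17.4 - 1.2 = 27.3


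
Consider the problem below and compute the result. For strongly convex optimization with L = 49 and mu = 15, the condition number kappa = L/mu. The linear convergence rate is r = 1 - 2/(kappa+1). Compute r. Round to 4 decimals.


Step 1: Compute the condition number.
kappa = L/mu = 49/15 = 3.2667
Step 2: Compute the convergence rate.
r = 1 - 2/(kappa + 1) = 1 - 2*mu/(L + mu) = (L - mu)/(L + mu) = 34/64 = 0.5313


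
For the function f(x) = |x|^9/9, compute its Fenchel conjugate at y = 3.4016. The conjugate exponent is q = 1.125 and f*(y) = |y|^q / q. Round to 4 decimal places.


The conjugate exponent q satisfies 1/p + 1/q = 1.
p = 9, so q = 9/(9 - 1) = 1.125
|y|^q = 3.4016^1.125 = 3.9641
f*(3.4016) = 3.9641 / 1.125 = 3.5236


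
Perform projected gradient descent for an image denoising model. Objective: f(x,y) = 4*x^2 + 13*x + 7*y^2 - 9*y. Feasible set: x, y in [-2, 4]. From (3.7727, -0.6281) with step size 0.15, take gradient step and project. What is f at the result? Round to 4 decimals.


Step 1: Compute gradient at (3.7727, -0.6281).
grad_x = 2*4*3.7727 + 13 = 43.1816
grad_y = 2*7*-0.6281 - 9 = -17.7934
Step 2: Gradient step.
x_raw = 3.7727 - 0.15*43.1816 = -2.7045
y_raw = -0.6281 - 0.15*-17.7934 = 2.0409
Step 3: Project onto [-2, 4].
x_proj = clip(-2.7045) = -2.0
y_proj = clip(2.0409) = 2.0409
Step 4: Evaluate f.
f(-2.0, 2.0409) = 0.789


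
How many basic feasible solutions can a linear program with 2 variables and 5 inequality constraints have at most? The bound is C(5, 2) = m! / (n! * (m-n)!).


Each vertex corresponds to some choice of n active constraints out of m, so the number of vertices is at most C(m, n) = m! / (n!(m-n)!).
m = 5, n = 2
Numerator: 5 * 4
Denominator: 2! = 2
C(5, 2) = 10


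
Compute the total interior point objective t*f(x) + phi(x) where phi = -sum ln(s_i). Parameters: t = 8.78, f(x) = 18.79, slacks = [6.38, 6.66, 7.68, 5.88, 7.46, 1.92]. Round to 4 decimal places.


Step 1: Compute log-barrier.
ln values: [1.8532, 1.8961, 2.0386, 1.7716, 2.0096, 0.6523]
phi = -(1.8532 + 1.8961 + 2.0386 + 1.7716 + 2.0096 + 0.6523) = -10.2213
Step 2: Compute augmented objective.
t*f(x) = 8.78*18.79 = 164.9762
Total = 164.9762 - 10.2213 = 154.7549


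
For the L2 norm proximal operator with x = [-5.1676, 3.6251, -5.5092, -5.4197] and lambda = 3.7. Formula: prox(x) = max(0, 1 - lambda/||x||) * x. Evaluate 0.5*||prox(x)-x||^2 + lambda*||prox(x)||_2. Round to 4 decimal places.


Step 1: Compute ||x||.
||x|| = 9.9785
Step 2: Compute scaling factor.
scale = max(0, 1 - 3.7/9.9785) = 0.6292
Step 3: prox(x) = [-3.2515, 2.2809, -3.4664, -3.4101]
||prox(x)|| = 6.2785
Step 4: Proximal objective.
0.5*||prox-x||^2 = 6.845
lambda*||prox|| = 23.2305
Total = 30.0753


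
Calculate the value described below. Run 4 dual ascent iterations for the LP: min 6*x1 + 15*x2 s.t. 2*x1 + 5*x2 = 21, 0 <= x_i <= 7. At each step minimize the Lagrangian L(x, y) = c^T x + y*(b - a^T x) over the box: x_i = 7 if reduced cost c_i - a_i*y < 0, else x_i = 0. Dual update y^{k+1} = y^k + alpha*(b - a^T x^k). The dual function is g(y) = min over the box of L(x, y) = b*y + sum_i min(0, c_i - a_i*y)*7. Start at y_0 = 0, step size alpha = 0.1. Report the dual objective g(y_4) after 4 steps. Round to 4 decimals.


Dual ascent for LP: min 6*x1 + 15*x2, 2*x1 + 5*x2 = 21, 0 <= x_i <= 7
Step 1: y^k = 0.0, reduced costs: (6.0, 15.0)
  x^k = (0.0, 0.0), subgradient = b - a^T x = 21.0
  y^{k+1} = 0.0 + 0.1*21.0 = 2.1
Step 2: y^k = 2.1, reduced costs: (1.8, 4.5)
  x^k = (0.0, 0.0), subgradient = b - a^T x = 21.0
  y^{k+1} = 2.1 + 0.1*21.0 = 4.2
Step 3: y^k = 4.2, reduced costs: (-2.4, -6.0)
  x^k = (7.0, 7.0), subgradient = b - a^T x = -28.0
  y^{k+1} = 4.2 + 0.1*-28.0 = 1.4
Step 4: y^k = 1.4, reduced costs: (3.2, 8.0)
  x^k = (0.0, 0.0), subgradient = b - a^T x = 21.0
  y^{k+1} = 1.4 + 0.1*21.0 = 3.5
Dual objective at y_4 = 3.5: reduced costs (-1.0, -2.5), box minimizer x = (7.0, 7.0)
g(y_4) = b*y + (c1 - a1*y)*x1 + (c2 - a2*y)*x2 = 21*3.5 + (-1.0)*7.0 + (-2.5)*7.0 = 73.5 - 7.0 - 17.5 = 49.0


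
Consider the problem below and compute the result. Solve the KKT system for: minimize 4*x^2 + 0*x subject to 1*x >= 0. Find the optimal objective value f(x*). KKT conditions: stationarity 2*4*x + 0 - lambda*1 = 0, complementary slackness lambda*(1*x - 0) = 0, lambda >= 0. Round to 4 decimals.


Step 1: Try lambda = 0 (constraint inactive).
Stationarity: 2*4*x + 0 = 0
x* = 0/(2*4) = 0.0
Check constraint: 1*0.0 = 0.0 >= 0 -- satisfied.
Step 2: Compute optimal value.
f(x*) = 4*0.0^2 + 0*0.0 = 0.0


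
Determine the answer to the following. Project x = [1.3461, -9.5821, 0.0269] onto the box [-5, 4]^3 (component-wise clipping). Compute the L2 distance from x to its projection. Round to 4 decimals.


Project each component onto [-5, 4].
clip(1.3461) = 1.3461, clip(-9.5821) = -5.0, clip(0.0269) = 0.0269
Projection = [1.3461, -5.0, 0.0269]
Squared diffs: [0.0, 20.9956, 0.0]
Distance = sqrt(20.9956) = 4.5821


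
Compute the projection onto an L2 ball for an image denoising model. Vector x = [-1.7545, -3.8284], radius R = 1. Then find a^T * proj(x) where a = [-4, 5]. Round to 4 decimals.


Step 1: Compute ||x|| (intermediates to 6 decimals).
||x|| = sqrt((-1.7545)^2 + (-3.8284)^2) = 4.211284
Step 2: Project.
Since ||x|| > R, scale = R/||x|| = 1/4.211284 = 0.237457, proj(x) = scale * x
proj(x) = [-0.416618, -0.90908]
Step 3: Dot product.
a^T * proj(x) = -4*(-0.416618) + 5*(-0.90908) = -2.8789


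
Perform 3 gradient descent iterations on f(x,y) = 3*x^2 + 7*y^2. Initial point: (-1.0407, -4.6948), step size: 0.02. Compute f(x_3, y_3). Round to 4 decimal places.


Gradient descent on f(x,y) = 3*x^2 + 7*y^2.
Starting point: (-1.0407, -4.6948), alpha = 0.02
Step 1: grad_x = 2*3*-1.0407 = -6.2442, grad_y = 2*7*-4.6948 = -65.7272
  x_1 = -1.0407 - 0.02*-6.2442 = -0.9158
  y_1 = -4.6948 - 0.02*-65.7272 = -3.3803
Step 2: grad_x = 2*3*-0.9158 = -5.4949, grad_y = 2*7*-3.3803 = -47.3236
  x_2 = -0.9158 - 0.02*-5.4949 = -0.8059
  y_2 = -3.3803 - 0.02*-47.3236 = -2.4338
Step 3: grad_x = 2*3*-0.8059 = -4.8355, grad_y = 2*7*-2.4338 = -34.073
  x_3 = -0.8059 - 0.02*-4.8355 = -0.7092
  y_3 = -2.4338 - 0.02*-34.073 = -1.7523
f(-0.7092, -1.7523) = 3*(-0.7092)^2 + 7*(-1.7523)^2 = 23.0034


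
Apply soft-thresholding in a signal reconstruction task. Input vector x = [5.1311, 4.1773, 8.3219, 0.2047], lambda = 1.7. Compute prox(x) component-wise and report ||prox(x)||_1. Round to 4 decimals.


Soft-thresholding with lambda = 1.7:
prox(5.1311) = sign(5.1311)*max(|5.1311| - 1.7, 0) = 3.4311
prox(4.1773) = sign(4.1773)*max(|4.1773| - 1.7, 0) = 2.4773
prox(8.3219) = sign(8.3219)*max(|8.3219| - 1.7, 0) = 6.6219
prox(0.2047) = sign(0.2047)*max(|0.2047| - 1.7, 0) = 0.0
prox(x) = [3.4311, 2.4773, 6.6219, 0.0]
||prox(x)||_1 = 3.4311 + 2.4773 + 6.6219 + 0.0 = 12.5303


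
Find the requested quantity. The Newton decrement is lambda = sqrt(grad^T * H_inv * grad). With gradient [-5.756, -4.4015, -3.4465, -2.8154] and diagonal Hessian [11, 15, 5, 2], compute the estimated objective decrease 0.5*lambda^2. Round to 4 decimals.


Step 1: H is diagonal, so H^(-1) * g = [-0.5233, -0.2934, -0.6893, -1.4077].
Step 2: g^T H^(-1) g = sum_i g_i^2 / H_ii
  = (-5.756)^2/11 + (-4.4015)^2/15 + (-3.4465)^2/5 + (-2.8154)^2/2
  = 3.012 + 1.2915 + 2.3757 + 3.9632 = 10.6424
Step 3: Objective decrease = 0.5 * g^T H^(-1) g = 5.3212


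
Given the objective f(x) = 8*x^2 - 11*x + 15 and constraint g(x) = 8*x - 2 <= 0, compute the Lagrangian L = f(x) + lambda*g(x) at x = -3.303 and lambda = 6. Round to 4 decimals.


Step 1: Evaluate f(x).
f(-3.303) = 8*(-3.303)^2 - 11*(-3.303) + 15 = 138.6115
Step 2: Evaluate g(x).
g(-3.303) = 8*-3.303 - 2 = -28.424
Step 3: Compute Lagrangian.
L = 138.6115 + 6*-28.424 = -31.9325


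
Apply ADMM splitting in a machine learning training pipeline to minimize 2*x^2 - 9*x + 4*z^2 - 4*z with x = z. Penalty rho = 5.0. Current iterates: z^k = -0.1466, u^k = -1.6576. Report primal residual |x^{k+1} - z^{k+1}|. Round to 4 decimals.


ADMM iteration with rho = 5.0, z^k = -0.1466, u^k = -1.6576
Step 1: x-update.
Minimize 2*x^2 - 9*x + (5.0/2)*(x + 0.1466 - 1.6576)^2
FOC: (2*2 + 5.0)*x = 9 + 5.0*(-0.1466 + 1.6576)
x^{k+1} = 1.8394
Step 2: z-update.
Minimize 4*z^2 - 4*z + (5.0/2)*(1.8394 - z - 1.6576)^2
FOC: (2*4 + 5.0)*z = 4 + 5.0*(1.8394 - 1.6576)
z^{k+1} = 0.3776
Step 3: u-update.
u^{k+1} = -1.6576 + 1.8394 - 0.3776 = -0.1958
Step 4: Primal residual = |1.8394 - 0.3776| = 1.4618


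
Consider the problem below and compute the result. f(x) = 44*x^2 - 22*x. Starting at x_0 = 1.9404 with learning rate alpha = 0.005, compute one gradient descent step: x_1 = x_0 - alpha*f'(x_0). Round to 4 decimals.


We compute the gradient at x_0 and apply the update.
f'(x) = 88*x - 22
f'(1.9404) = 88*1.9404 - 22 = 148.7552
x_1 = 1.9404 - 0.005*148.7552 = 1.1966


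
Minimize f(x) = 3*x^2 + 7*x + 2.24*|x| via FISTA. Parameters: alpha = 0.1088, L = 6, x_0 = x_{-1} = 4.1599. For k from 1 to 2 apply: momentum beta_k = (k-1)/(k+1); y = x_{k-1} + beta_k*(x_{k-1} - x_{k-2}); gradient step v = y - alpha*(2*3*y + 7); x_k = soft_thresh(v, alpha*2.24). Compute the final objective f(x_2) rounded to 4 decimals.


FISTA on f(x) = 3*x^2 + 7*x + 2.24*|x|
L = 6, alpha = 0.1088
Iteration 1: beta = 0.0, y = 4.1599 + 0.0*(4.1599 - 4.1599) = 4.1599
  grad(y) = 31.9594, v = y - alpha*grad = 0.6827
  prox(v) = soft_thresh(0.6827, 0.2437) = 0.439
Iteration 2: beta = 0.3333, y = 0.439 + 0.3333*(0.439 - 4.1599) = -0.8013
  grad(y) = 2.1922, v = y - alpha*grad = -1.0398
  prox(v) = soft_thresh(-1.0398, 0.2437) = -0.7961
f(x_2) = 3*(-0.7961)^2 + 7*(-0.7961) + 2.24*|-0.7961| = -1.8881


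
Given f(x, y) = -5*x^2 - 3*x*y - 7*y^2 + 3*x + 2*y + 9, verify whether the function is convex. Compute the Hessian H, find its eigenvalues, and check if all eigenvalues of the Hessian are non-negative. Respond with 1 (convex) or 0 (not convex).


The Hessian of f(x,y) = -5*x^2 - 3*x*y - 7*y^2 + 3*x + 2*y + 9 is:
H = [[-10, -3], [-3, -14]]
Trace = -10 - 14 = -24
Determinant = -10*-14 - (-3)^2 = 131
Discriminant = (-24)^2 - 4*131 = 52.0
Eigenvalues: lambda_1 = -15.6056, lambda_2 = -8.3944
The function is not convex.

0


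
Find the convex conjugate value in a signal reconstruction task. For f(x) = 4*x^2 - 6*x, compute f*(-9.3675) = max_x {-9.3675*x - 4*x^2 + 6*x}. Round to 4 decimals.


f*(y) = sup_x {y*x - a*x^2 - b*x} = sup_x {(y-b)*x - a*x^2}
FOC: (y - b) - 2a*x = 0 => x* = (y - b)/(2a)
x* = (-9.3675 + 6)/(2*4) = -0.4209
f*(-9.3675) = (y-b)^2/(4a) = (-9.3675 + 6)^2/(4*4)
= 11.3401/16 = 0.7088


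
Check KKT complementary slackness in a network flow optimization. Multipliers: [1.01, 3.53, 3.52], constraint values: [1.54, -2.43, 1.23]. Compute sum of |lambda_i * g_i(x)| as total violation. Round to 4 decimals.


KKT complementary slackness check:
lambda_1 * g_1 = 1.01 * 1.54 = 1.5554
lambda_2 * g_2 = 3.53 * -2.43 = -8.5779
lambda_3 * g_3 = 3.52 * 1.23 = 4.3296
Total violation = 1.5554 + 8.5779 + 4.3296 = 14.4629


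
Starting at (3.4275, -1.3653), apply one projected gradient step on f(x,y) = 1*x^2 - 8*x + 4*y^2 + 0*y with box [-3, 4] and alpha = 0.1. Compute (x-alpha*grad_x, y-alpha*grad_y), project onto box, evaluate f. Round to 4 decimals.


Step 1: Compute gradient at (3.4275, -1.3653).
grad_x = 2*1*3.4275 - 8 = -1.145
grad_y = 2*4*-1.3653 + 0 = -10.9224
Step 2: Gradient step.
x_raw = 3.4275 - 0.1*-1.145 = 3.542
y_raw = -1.3653 - 0.1*-10.9224 = -0.2731
Step 3: Project onto [-3, 4].
x_proj = clip(3.542) = 3.542
y_proj = clip(-0.2731) = -0.2731
Step 4: Evaluate f.
f(3.542, -0.2731) = -15.492


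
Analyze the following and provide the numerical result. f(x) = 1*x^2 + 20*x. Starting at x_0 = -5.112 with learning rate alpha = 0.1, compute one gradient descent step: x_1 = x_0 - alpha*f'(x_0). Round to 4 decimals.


We compute the gradient at x_0 and apply the update.
f'(x) = 2*x + 20
f'(-5.112) = 2*-5.112 + 20 = 9.776
x_1 = -5.112 - 0.1*9.776 = -6.0896


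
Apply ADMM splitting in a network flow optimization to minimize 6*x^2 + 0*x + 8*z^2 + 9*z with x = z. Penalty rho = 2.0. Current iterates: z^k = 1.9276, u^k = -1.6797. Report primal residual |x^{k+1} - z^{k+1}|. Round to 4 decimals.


ADMM iteration with rho = 2.0, z^k = 1.9276, u^k = -1.6797
Step 1: x-update.
Minimize 6*x^2 + 0*x + (2.0/2)*(x - 1.9276 - 1.6797)^2
FOC: (2*6 + 2.0)*x = 0 + 2.0*(1.9276 + 1.6797)
x^{k+1} = 0.5153
Step 2: z-update.
Minimize 8*z^2 + 9*z + (2.0/2)*(0.5153 - z - 1.6797)^2
FOC: (2*8 + 2.0)*z = -9 + 2.0*(0.5153 - 1.6797)
z^{k+1} = -0.6294
Step 3: u-update.
u^{k+1} = -1.6797 + 0.5153 + 0.6294 = -0.535
Step 4: Primal residual = |0.5153 + 0.6294| = 1.1447


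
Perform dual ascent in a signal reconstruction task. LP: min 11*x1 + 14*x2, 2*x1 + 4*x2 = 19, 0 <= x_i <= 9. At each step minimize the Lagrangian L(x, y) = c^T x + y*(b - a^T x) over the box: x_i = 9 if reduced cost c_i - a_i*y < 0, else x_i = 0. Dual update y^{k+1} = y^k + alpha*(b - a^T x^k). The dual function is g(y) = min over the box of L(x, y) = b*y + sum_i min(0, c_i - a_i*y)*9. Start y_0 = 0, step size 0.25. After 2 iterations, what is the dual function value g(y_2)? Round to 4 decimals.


Dual ascent for LP: min 11*x1 + 14*x2, 2*x1 + 4*x2 = 19, 0 <= x_i <= 9
Step 1: y^k = 0.0, reduced costs: (11.0, 14.0)
  x^k = (0.0, 0.0), subgradient = b - a^T x = 19.0
  y^{k+1} = 0.0 + 0.25*19.0 = 4.75
Step 2: y^k = 4.75, reduced costs: (1.5, -5.0)
  x^k = (0.0, 9.0), subgradient = b - a^T x = -17.0
  y^{k+1} = 4.75 + 0.25*-17.0 = 0.5
Dual objective at y_2 = 0.5: reduced costs (10.0, 12.0), box minimizer x = (0.0, 0.0)
g(y_2) = b*y + (c1 - a1*y)*x1 + (c2 - a2*y)*x2 = 19*0.5 + 10.0*0.0 + 12.0*0.0 = 9.5 + 0.0 + 0.0 = 9.5


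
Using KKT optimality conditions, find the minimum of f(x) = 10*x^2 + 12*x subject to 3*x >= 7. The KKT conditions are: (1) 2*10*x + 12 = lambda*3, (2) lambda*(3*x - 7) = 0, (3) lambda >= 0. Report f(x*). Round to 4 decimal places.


Step 1: Try lambda = 0 (constraint inactive).
x_unc = -12/(2*10) = -0.6
Check: 3*-0.6 = -1.8 < 7 -- violated!
Step 2: Constraint must be active: 3*x = 7
x* = 7/3 = 2.3333 (rounded; the exact value 7/3 is used below)
lambda = (2*10*(7/3) + 12)/3 = 19.5556
Step 3: Compute optimal value.
f(x*) = 10*(7/3)^2 + 12*(7/3) = 82.4444


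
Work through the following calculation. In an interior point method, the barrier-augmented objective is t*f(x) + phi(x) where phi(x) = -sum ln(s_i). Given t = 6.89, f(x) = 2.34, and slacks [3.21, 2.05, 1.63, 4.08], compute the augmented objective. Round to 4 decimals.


Step 1: Compute log-barrier.
ln values: [1.1663, 0.7178, 0.4886, 1.4061]
phi = -(1.1663 + 0.7178 + 0.4886 + 1.4061) = -3.7788
Step 2: Compute augmented objective.
t*f(x) = 6.89*2.34 = 16.1226
Total = 16.1226 - 3.7788 = 12.3438


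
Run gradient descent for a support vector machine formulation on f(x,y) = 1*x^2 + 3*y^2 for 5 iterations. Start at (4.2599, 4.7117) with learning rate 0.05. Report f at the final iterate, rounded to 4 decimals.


Gradient descent on f(x,y) = 1*x^2 + 3*y^2.
Starting point: (4.2599, 4.7117), alpha = 0.05
Step 1: grad_x = 2*1*4.2599 = 8.5198, grad_y = 2*3*4.7117 = 28.2702
  x_1 = 4.2599 - 0.05*8.5198 = 3.8339
  y_1 = 4.7117 - 0.05*28.2702 = 3.2982
Step 2: grad_x = 2*1*3.8339 = 7.6678, grad_y = 2*3*3.2982 = 19.7891
  x_2 = 3.8339 - 0.05*7.6678 = 3.4505
  y_2 = 3.2982 - 0.05*19.7891 = 2.3087
Step 3: grad_x = 2*1*3.4505 = 6.901, grad_y = 2*3*2.3087 = 13.8524
  x_3 = 3.4505 - 0.05*6.901 = 3.1055
  y_3 = 2.3087 - 0.05*13.8524 = 1.6161
Step 4: grad_x = 2*1*3.1055 = 6.2109, grad_y = 2*3*1.6161 = 9.6967
  x_4 = 3.1055 - 0.05*6.2109 = 2.7949
  y_4 = 1.6161 - 0.05*9.6967 = 1.1313
Step 5: grad_x = 2*1*2.7949 = 5.5898, grad_y = 2*3*1.1313 = 6.7877
  x_5 = 2.7949 - 0.05*5.5898 = 2.5154
  y_5 = 1.1313 - 0.05*6.7877 = 0.7919
f(2.5154, 0.7919) = 1*2.5154^2 + 3*0.7919^2 = 8.2087


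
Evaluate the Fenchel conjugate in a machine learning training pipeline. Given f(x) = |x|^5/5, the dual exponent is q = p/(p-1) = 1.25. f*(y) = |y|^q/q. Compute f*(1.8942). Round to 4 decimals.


The conjugate exponent q satisfies 1/p + 1/q = 1.
p = 5, so q = 5/(5 - 1) = 1.25
|y|^q = 1.8942^1.25 = 2.2222
f*(1.8942) = 2.2222 / 1.25 = 1.7778


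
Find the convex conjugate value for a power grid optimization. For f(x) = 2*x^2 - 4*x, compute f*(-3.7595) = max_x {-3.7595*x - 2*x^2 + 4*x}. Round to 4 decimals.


f*(y) = sup_x {y*x - a*x^2 - b*x} = sup_x {(y-b)*x - a*x^2}
FOC: (y - b) - 2a*x = 0 => x* = (y - b)/(2a)
x* = (-3.7595 + 4)/(2*2) = 0.0601
f*(-3.7595) = (y-b)^2/(4a) = (-3.7595 + 4)^2/(4*2)
= 0.0578/8 = 0.0072


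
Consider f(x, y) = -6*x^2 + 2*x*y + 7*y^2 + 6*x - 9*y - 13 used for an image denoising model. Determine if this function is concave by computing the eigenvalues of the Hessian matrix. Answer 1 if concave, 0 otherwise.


The Hessian of f(x,y) = -6*x^2 + 2*x*y + 7*y^2 + 6*x - 9*y - 13 is:
H = [[-12, 2], [2, 14]]
Trace = -12 + 14 = 2
Determinant = -12*14 - (2)^2 = -172
Discriminant = (2)^2 - 4*-172 = 692.0
Eigenvalues: lambda_1 = -12.1529, lambda_2 = 14.1529
The function is not concave.

0


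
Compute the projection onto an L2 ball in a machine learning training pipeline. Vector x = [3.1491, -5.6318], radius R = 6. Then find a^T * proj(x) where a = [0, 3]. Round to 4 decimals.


Step 1: Compute ||x|| (intermediates to 6 decimals).
||x|| = sqrt(3.1491^2 + (-5.6318)^2) = 6.452442
Step 2: Project.
Since ||x|| > R, scale = R/||x|| = 6/6.452442 = 0.929881, proj(x) = scale * x
proj(x) = [2.928288, -5.236904]
Step 3: Dot product.
a^T * proj(x) = 0*2.928288 + 3*(-5.236904) = -15.7107


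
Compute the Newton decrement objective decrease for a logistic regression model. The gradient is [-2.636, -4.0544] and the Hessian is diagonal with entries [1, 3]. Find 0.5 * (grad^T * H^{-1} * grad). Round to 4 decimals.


Step 1: H is diagonal, so H^(-1) * g = [-2.636, -1.3515].
Step 2: g^T H^(-1) g = sum_i g_i^2 / H_ii
  = (-2.636)^2/1 + (-4.0544)^2/3
  = 6.9485 + 5.4794 = 12.4279
Step 3: Objective decrease = 0.5 * g^T H^(-1) g = 6.2139


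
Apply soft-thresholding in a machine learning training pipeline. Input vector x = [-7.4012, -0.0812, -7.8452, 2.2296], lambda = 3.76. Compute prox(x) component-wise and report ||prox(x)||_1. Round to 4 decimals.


Soft-thresholding with lambda = 3.76:
prox(-7.4012) = sign(-7.4012)*max(|-7.4012| - 3.76, 0) = -3.6412
prox(-0.0812) = sign(-0.0812)*max(|-0.0812| - 3.76, 0) = 0.0
prox(-7.8452) = sign(-7.8452)*max(|-7.8452| - 3.76, 0) = -4.0852
prox(2.2296) = sign(2.2296)*max(|2.2296| - 3.76, 0) = 0.0
prox(x) = [-3.6412, 0.0, -4.0852, 0.0]
||prox(x)||_1 = 3.6412 + 0.0 + 4.0852 + 0.0 = 7.7264


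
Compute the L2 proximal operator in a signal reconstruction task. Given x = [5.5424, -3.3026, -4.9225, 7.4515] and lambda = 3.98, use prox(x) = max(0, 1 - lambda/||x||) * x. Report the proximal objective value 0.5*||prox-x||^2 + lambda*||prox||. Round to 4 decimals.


Step 1: Compute ||x||.
||x|| = 11.0173
Step 2: Compute scaling factor.
scale = max(0, 1 - 3.98/11.0173) = 0.6388
Step 3: prox(x) = [3.5402, -2.1095, -3.1442, 4.7596]
||prox(x)|| = 7.0373
Step 4: Proximal objective.
0.5*||prox-x||^2 = 7.9202
lambda*||prox|| = 28.0085
Total = 35.9287


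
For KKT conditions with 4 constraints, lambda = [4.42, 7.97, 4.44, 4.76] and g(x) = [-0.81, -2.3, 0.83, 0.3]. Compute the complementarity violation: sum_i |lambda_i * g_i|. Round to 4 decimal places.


KKT complementary slackness check:
lambda_1 * g_1 = 4.42 * -0.81 = -3.5802
lambda_2 * g_2 = 7.97 * -2.3 = -18.331
lambda_3 * g_3 = 4.44 * 0.83 = 3.6852
lambda_4 * g_4 = 4.76 * 0.3 = 1.428
Total violation = 3.5802 + 18.331 + 3.6852 + 1.428 = 27.0244


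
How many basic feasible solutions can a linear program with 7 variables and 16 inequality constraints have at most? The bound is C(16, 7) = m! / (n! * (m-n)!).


Each vertex corresponds to some choice of n active constraints out of m, so the number of vertices is at most C(m, n) = m! / (n!(m-n)!).
m = 16, n = 7
Numerator: 16 * 15 * 14 * 13 * 12 * 11 * 10
Denominator: 7! = 5040
C(16, 7) = 11440


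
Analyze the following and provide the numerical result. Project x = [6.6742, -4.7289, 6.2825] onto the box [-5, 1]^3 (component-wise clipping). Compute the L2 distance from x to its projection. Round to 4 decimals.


Project each component onto [-5, 1].
clip(6.6742) = 1.0, clip(-4.7289) = -4.7289, clip(6.2825) = 1.0
Projection = [1.0, -4.7289, 1.0]
Squared diffs: [32.1965, 0.0, 27.9048]
Distance = sqrt(60.1013) = 7.7525


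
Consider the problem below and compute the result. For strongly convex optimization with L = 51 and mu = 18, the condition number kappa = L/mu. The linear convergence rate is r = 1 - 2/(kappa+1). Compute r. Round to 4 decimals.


Step 1: Compute the condition number.
kappa = L/mu = 51/18 = 2.8333
Step 2: Compute the convergence rate.
r = 1 - 2/(kappa + 1) = 1 - 2*mu/(L + mu) = (L - mu)/(L + mu) = 33/69 = 0.4783


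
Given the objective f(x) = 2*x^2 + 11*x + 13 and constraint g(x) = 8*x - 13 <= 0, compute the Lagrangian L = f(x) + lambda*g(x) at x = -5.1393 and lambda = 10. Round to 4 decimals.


Step 1: Evaluate f(x).
f(-5.1393) = 2*(-5.1393)^2 + 11*(-5.1393) + 13 = 9.2925
Step 2: Evaluate g(x).
g(-5.1393) = 8*-5.1393 - 13 = -54.1144
Step 3: Compute Lagrangian.
L = 9.2925 + 10*-54.1144 = -531.8515


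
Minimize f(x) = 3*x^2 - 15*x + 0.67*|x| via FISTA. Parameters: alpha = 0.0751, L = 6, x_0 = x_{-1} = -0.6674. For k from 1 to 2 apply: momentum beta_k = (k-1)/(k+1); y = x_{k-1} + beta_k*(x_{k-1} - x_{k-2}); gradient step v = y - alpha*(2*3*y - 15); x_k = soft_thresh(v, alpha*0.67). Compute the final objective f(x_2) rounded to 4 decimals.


FISTA on f(x) = 3*x^2 - 15*x + 0.67*|x|
L = 6, alpha = 0.0751
Iteration 1: beta = 0.0, y = -0.6674 + 0.0*(-0.6674 + 0.6674) = -0.6674
  grad(y) = -19.0044, v = y - alpha*grad = 0.7598
  prox(v) = soft_thresh(0.7598, 0.0503) = 0.7095
Iteration 2: beta = 0.3333, y = 0.7095 + 0.3333*(0.7095 + 0.6674) = 1.1685
  grad(y) = -7.9891, v = y - alpha*grad = 1.7685
  prox(v) = soft_thresh(1.7685, 0.0503) = 1.7181
f(x_2) = 3*1.7181^2 - 15*1.7181 + 0.67*|1.7181| = -15.765


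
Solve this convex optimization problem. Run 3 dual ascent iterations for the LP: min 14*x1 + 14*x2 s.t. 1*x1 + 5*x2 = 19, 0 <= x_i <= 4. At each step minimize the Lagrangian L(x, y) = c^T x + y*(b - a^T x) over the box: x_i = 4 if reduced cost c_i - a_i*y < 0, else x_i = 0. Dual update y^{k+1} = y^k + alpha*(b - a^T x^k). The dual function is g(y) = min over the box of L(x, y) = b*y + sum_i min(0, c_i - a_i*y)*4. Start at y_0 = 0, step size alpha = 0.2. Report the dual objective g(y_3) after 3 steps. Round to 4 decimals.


Dual ascent for LP: min 14*x1 + 14*x2, 1*x1 + 5*x2 = 19, 0 <= x_i <= 4
Step 1: y^k = 0.0, reduced costs: (14.0, 14.0)
  x^k = (0.0, 0.0), subgradient = b - a^T x = 19.0
  y^{k+1} = 0.0 + 0.2*19.0 = 3.8
Step 2: y^k = 3.8, reduced costs: (10.2, -5.0)
  x^k = (0.0, 4.0), subgradient = b - a^T x = -1.0
  y^{k+1} = 3.8 + 0.2*-1.0 = 3.6
Step 3: y^k = 3.6, reduced costs: (10.4, -4.0)
  x^k = (0.0, 4.0), subgradient = b - a^T x = -1.0
  y^{k+1} = 3.6 + 0.2*-1.0 = 3.4
Dual objective at y_3 = 3.4: reduced costs (10.6, -3.0), box minimizer x = (0.0, 4.0)
g(y_3) = b*y + (c1 - a1*y)*x1 + (c2 - a2*y)*x2 = 19*3.4 + 10.6*0.0 + (-3.0)*4.0 = 64.6 + 0.0 - 12.0 = 52.6


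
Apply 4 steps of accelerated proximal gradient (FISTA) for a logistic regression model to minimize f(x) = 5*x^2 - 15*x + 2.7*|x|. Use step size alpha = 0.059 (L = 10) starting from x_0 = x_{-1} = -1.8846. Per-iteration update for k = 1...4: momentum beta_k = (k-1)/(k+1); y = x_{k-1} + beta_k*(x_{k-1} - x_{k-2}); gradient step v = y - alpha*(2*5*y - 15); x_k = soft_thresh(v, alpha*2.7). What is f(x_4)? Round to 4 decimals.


FISTA on f(x) = 5*x^2 - 15*x + 2.7*|x|
L = 10, alpha = 0.059
Iteration 1: beta = 0.0, y = -1.8846 + 0.0*(-1.8846 + 1.8846) = -1.8846
  grad(y) = -33.846, v = y - alpha*grad = 0.1123
  prox(v) = soft_thresh(0.1123, 0.1593) = 0.0
Iteration 2: beta = 0.3333, y = 0.0 + 0.3333*(0.0 + 1.8846) = 0.6282
  grad(y) = -8.718, v = y - alpha*grad = 1.1426
  prox(v) = soft_thresh(1.1426, 0.1593) = 0.9833
Iteration 3: beta = 0.5, y = 0.9833 + 0.5*(0.9833 - 0.0) = 1.4749
  grad(y) = -0.2511, v = y - alpha*grad = 1.4897
  prox(v) = soft_thresh(1.4897, 0.1593) = 1.3304
Iteration 4: beta = 0.6, y = 1.3304 + 0.6*(1.3304 - 0.9833) = 1.5387
  grad(y) = 0.3869, v = y - alpha*grad = 1.5159
  prox(v) = soft_thresh(1.5159, 0.1593) = 1.3566
f(x_4) = 5*1.3566^2 - 15*1.3566 + 2.7*|1.3566| = -7.4844


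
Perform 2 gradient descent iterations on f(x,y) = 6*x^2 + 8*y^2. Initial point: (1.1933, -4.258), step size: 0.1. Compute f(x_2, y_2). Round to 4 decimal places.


Gradient descent on f(x,y) = 6*x^2 + 8*y^2.
Starting point: (1.1933, -4.258), alpha = 0.1
Step 1: grad_x = 2*6*1.1933 = 14.3196, grad_y = 2*8*-4.258 = -68.128
  x_1 = 1.1933 - 0.1*14.3196 = -0.2387
  y_1 = -4.258 - 0.1*-68.128 = 2.5548
Step 2: grad_x = 2*6*-0.2387 = -2.8639, grad_y = 2*8*2.5548 = 40.8768
  x_2 = -0.2387 - 0.1*-2.8639 = 0.0477
  y_2 = 2.5548 - 0.1*40.8768 = -1.5329
f(0.0477, -1.5329) = 6*0.0477^2 + 8*(-1.5329)^2 = 18.8114


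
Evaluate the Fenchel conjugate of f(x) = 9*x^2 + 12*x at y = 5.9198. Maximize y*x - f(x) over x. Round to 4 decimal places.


f*(y) = sup_x {y*x - a*x^2 - b*x} = sup_x {(y-b)*x - a*x^2}
FOC: (y - b) - 2a*x = 0 => x* = (y - b)/(2a)
x* = (5.9198 - 12)/(2*9) = -0.3378
f*(5.9198) = (y-b)^2/(4a) = (5.9198 - 12)^2/(4*9)
= 36.9688/36 = 1.0269


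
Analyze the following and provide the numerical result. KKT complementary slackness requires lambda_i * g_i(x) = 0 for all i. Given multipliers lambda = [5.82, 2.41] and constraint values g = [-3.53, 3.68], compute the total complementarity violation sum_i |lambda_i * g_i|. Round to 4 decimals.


KKT complementary slackness check:
lambda_1 * g_1 = 5.82 * -3.53 = -20.5446
lambda_2 * g_2 = 2.41 * 3.68 = 8.8688
Total violation = 20.5446 + 8.8688 = 29.4134


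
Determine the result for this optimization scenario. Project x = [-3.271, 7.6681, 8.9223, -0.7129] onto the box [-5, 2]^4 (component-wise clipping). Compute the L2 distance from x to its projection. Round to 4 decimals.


Project each component onto [-5, 2].
clip(-3.271) = -3.271, clip(7.6681) = 2.0, clip(8.9223) = 2.0, clip(-0.7129) = -0.7129
Projection = [-3.271, 2.0, 2.0, -0.7129]
Squared diffs: [0.0, 32.1274, 47.9182, 0.0]
Distance = sqrt(80.0456) = 8.9468


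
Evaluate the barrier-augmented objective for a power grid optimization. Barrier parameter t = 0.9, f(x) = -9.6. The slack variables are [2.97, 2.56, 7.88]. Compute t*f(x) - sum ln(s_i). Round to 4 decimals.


Step 1: Compute log-barrier.
ln values: [1.0886, 0.94, 2.0643]
phi = -(1.0886 + 0.94 + 2.0643) = -4.0929
Step 2: Compute augmented objective.
t*f(x) = 0.9*-9.6 = -8.64
Total = -8.64 - 4.0929 = -12.7329


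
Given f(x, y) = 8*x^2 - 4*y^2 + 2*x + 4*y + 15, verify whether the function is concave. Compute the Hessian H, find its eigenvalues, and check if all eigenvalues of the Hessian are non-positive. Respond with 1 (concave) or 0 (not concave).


The Hessian of f(x,y) = 8*x^2 - 4*y^2 + 2*x + 4*y + 15 is:
H = [[16, 0], [0, -8]]
Trace = 16 - 8 = 8
Determinant = 16*-8 - (0)^2 = -128
Discriminant = (8)^2 - 4*-128 = 576.0
Eigenvalues: lambda_1 = -8.0, lambda_2 = 16.0
The function is not concave.

0


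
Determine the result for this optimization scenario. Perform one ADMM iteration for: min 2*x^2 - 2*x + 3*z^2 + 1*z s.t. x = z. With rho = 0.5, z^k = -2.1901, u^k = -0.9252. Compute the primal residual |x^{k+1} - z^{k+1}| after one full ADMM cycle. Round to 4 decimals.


ADMM iteration with rho = 0.5, z^k = -2.1901, u^k = -0.9252
Step 1: x-update.
Minimize 2*x^2 - 2*x + (0.5/2)*(x + 2.1901 - 0.9252)^2
FOC: (2*2 + 0.5)*x = 2 + 0.5*(-2.1901 + 0.9252)
x^{k+1} = 0.3039
Step 2: z-update.
Minimize 3*z^2 + 1*z + (0.5/2)*(0.3039 - z - 0.9252)^2
FOC: (2*3 + 0.5)*z = -1 + 0.5*(0.3039 - 0.9252)
z^{k+1} = -0.2016
Step 3: u-update.
u^{k+1} = -0.9252 + 0.3039 + 0.2016 = -0.4197
Step 4: Primal residual = |0.3039 + 0.2016| = 0.5055


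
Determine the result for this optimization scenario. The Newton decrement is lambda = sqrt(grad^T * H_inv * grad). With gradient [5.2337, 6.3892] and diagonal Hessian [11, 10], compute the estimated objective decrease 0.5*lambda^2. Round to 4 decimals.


Step 1: H is diagonal, so H^(-1) * g = [0.4758, 0.6389].
Step 2: g^T H^(-1) g = sum_i g_i^2 / H_ii
  = (5.2337)^2/11 + (6.3892)^2/10
  = 2.4901 + 4.0822 = 6.5723
Step 3: Objective decrease = 0.5 * g^T H^(-1) g = 3.2862


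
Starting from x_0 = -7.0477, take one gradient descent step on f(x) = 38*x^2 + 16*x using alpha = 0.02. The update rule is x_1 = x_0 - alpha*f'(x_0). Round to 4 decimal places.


We compute the gradient at x_0 and apply the update.
f'(x) = 76*x + 16
f'(-7.0477) = 76*-7.0477 + 16 = -519.6252
x_1 = -7.0477 - 0.02*-519.6252 = 3.3448


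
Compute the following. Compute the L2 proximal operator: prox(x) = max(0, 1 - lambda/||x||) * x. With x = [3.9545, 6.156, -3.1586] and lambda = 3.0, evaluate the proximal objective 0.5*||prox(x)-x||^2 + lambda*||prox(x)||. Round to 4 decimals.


Step 1: Compute ||x||.
||x|| = 7.9694
Step 2: Compute scaling factor.
scale = max(0, 1 - 3.0/7.9694) = 0.6236
Step 3: prox(x) = [2.4659, 3.8386, -1.9696]
||prox(x)|| = 4.9694
Step 4: Proximal objective.
0.5*||prox-x||^2 = 4.5
lambda*||prox|| = 14.9082
Total = 19.4082


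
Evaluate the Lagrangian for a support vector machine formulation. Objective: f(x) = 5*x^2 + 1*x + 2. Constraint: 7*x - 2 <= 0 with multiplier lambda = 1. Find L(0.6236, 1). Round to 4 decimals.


Step 1: Evaluate f(x).
f(0.6236) = 5*0.6236^2 + 1*0.6236 + 2 = 4.568
Step 2: Evaluate g(x).
g(0.6236) = 7*0.6236 - 2 = 2.3652
Step 3: Compute Lagrangian.
L = 4.568 + 1*2.3652 = 6.9332


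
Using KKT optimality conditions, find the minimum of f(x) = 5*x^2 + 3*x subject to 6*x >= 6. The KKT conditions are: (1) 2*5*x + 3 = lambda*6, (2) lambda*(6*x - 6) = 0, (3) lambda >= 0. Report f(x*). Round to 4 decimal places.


Step 1: Try lambda = 0 (constraint inactive).
x_unc = -3/(2*5) = -0.3
Check: 6*-0.3 = -1.8 < 6 -- violated!
Step 2: Constraint must be active: 6*x = 6
x* = 6/6 = 1.0
lambda = (2*5*1.0 + 3)/6 = 2.1667
Step 3: Compute optimal value.
f(x*) = 5*1.0^2 + 3*1.0 = 8.0


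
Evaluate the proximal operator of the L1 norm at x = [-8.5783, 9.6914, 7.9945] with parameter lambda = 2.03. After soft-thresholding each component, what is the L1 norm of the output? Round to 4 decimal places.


Soft-thresholding with lambda = 2.03:
prox(-8.5783) = sign(-8.5783)*max(|-8.5783| - 2.03, 0) = -6.5483
prox(9.6914) = sign(9.6914)*max(|9.6914| - 2.03, 0) = 7.6614
prox(7.9945) = sign(7.9945)*max(|7.9945| - 2.03, 0) = 5.9645
prox(x) = [-6.5483, 7.6614, 5.9645]
||prox(x)||_1 = 6.5483 + 7.6614 + 5.9645 = 20.1742
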